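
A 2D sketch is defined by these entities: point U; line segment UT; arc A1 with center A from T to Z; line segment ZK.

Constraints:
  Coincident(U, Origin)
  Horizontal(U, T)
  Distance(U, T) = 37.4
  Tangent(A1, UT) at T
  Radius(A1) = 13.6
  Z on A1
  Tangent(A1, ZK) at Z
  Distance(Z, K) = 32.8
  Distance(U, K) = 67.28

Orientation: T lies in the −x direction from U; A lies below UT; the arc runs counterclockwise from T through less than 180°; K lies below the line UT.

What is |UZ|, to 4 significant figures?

53.09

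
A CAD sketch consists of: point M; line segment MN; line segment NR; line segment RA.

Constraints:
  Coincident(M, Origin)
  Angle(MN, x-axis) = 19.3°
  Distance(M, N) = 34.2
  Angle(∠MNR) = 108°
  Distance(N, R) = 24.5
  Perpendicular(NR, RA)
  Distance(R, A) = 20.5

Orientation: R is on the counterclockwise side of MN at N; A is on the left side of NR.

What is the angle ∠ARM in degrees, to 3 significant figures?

47.2°

∠MNR = 108.0°, so NR runs at 19.3° + (180° − 108.0°) = 91.3° from the x-axis; with |NR| = 24.5, R = N + 24.5·(cos 91.3°, sin 91.3°) = (31.7, 35.8). NR ⟂ RA; with |RA| = 20.5 on the left of NR, A = R + 20.5·(-1.00, -0.0227) = (11.2, 35.3). Then cos ∠ARM = RA·RM / (|RA||RM|), giving 47.2°.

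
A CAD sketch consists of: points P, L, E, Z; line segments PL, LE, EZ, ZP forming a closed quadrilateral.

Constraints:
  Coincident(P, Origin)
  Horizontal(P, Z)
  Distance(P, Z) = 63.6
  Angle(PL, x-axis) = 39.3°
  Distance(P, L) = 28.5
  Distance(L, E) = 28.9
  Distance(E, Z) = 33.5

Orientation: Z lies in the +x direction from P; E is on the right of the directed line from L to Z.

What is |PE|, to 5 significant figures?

32.759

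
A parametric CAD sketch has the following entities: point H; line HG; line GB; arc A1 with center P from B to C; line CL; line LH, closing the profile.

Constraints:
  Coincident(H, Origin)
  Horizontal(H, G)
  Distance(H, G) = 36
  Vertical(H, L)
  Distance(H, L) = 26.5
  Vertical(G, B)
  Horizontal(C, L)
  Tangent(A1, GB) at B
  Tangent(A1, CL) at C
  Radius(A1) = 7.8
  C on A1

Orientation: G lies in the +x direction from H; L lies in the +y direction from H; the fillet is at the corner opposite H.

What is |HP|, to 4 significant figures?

33.84

H is at the origin; HG is horizontal with |HG| = 36.0 and G on the +x side, so G = (36.00, 0.000). H and L share the same x with |HL| = 26.5 and L on the +y side, so L = (0.000, 26.50). The virtual corner opposite H is at (36.00, 26.50). The tangent condition forces PB to be normal to GB and since A1 is tangent to CL there, PC ⟂ CL, with radius 7.8, so the center P sits 7.8 in from both sides at P = (28.20, 18.70). Then |HP| = |P − H| = 33.84.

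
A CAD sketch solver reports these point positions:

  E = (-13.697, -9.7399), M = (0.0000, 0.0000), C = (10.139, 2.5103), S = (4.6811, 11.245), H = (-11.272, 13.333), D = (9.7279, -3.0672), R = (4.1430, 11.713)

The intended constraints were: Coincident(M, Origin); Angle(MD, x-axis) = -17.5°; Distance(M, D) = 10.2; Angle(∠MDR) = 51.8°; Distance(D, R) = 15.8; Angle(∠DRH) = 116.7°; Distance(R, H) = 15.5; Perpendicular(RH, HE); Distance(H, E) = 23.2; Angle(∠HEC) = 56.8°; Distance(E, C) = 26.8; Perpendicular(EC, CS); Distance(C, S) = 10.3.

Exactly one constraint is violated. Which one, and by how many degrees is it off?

Perpendicular(EC, CS) — off by 4.80°.

M = (0.00, 0.00) ✓; MD at -17.50° ✓; |MD| = 10.20 ✓; ∠MDR = 51.80° ✓; |DR| = 15.80 ✓; ∠DRH = 116.7° ✓; |RH| = 15.50 ✓; ∠(RH, HE) = 90.00° ✓; |HE| = 23.20 ✓; ∠HEC = 56.80° ✓; |EC| = 26.80 ✓; ∠(EC, CS) = 94.80° ✗; |CS| = 10.30 ✓.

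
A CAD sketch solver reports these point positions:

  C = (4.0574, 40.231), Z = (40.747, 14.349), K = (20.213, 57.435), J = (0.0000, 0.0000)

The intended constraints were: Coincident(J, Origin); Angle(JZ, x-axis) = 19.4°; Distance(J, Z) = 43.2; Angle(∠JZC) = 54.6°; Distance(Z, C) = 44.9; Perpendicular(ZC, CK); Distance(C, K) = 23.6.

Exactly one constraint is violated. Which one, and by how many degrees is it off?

Perpendicular(ZC, CK) — off by 8.00°.

J = (0.00, 0.00) ✓; JZ at 19.40° ✓; |JZ| = 43.20 ✓; ∠JZC = 54.60° ✓; |ZC| = 44.90 ✓; ∠(ZC, CK) = 98.00° ✗; |CK| = 23.60 ✓.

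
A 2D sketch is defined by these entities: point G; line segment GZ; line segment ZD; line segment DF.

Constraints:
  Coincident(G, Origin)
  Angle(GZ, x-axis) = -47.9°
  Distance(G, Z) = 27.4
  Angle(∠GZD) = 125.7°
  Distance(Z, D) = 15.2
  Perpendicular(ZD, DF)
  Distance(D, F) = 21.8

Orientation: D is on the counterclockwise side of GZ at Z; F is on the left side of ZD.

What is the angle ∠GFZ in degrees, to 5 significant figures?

55.943°

G is at the origin; GZ runs at -47.9° with length 27.4, so Z = 27.4·(cos -47.9°, sin -47.9°) = (18.370, -20.330). ∠GZD = 125.7°, so ZD runs at -47.9° + (180° − 125.7°) = 6.4000° from the x-axis; with |ZD| = 15.2, D = Z + 15.2·(cos 6.4000°, sin 6.4000°) = (33.475, -18.636). ZD ⟂ DF; with |DF| = 21.8 on the left of ZD, F = D + 21.8·(-0.11147, 0.99377) = (31.045, 3.0283). Then cos ∠GFZ = FG·FZ / (|FG||FZ|), giving 55.943°.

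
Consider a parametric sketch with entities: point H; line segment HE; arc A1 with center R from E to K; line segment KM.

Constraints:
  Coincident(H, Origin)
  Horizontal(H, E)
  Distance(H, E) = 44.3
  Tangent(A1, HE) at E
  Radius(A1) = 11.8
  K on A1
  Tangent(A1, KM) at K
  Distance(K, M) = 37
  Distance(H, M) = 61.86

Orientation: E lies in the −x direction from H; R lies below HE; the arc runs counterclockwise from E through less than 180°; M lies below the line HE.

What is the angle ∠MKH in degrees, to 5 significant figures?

78.693°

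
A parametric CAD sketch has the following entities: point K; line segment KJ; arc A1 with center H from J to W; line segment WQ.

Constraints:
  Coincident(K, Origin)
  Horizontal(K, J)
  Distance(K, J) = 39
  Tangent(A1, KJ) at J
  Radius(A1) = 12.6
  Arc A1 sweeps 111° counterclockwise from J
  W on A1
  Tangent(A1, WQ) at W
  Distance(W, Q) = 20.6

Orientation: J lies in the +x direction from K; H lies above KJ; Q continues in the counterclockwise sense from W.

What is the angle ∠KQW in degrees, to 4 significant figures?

71.04°

K is at the origin; K and J share the same y with |KJ| = 39.0 and J on the +x side, so J = (39.00, 0.000). Tangency of A1 to KJ means the radius HJ is perpendicular to KJ, so H = J + (0, 12.6) = (39.00, 12.60). On A1, J sits at bearing -90° from H; a 111° counterclockwise sweep puts W at bearing 21°, so W = H + 12.6·(cos 21°, sin 21°) = (50.76, 17.12). Tangency of A1 to WQ means the radius HW is perpendicular to WQ, so WQ runs along (−sin 21°, cos 21°); with |WQ| = 20.6, Q = (43.38, 36.35). Then cos ∠KQW = QK·QW / (|QK||QW|), giving 71.04°.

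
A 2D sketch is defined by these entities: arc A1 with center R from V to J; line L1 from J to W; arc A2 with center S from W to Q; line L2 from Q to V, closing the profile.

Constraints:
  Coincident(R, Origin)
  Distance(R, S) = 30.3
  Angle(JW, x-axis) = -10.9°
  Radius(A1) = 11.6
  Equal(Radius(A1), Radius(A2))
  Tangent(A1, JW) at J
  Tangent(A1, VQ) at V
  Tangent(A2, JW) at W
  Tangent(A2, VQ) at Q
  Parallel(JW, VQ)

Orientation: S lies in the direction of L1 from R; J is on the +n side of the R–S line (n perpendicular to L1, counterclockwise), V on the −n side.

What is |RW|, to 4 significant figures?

32.44

Tangency of A1 to both parallel lines with radius 11.6 puts J and V at R ± 11.6·n: J = (2.194, 11.39), V = (-2.194, -11.39). Equal radii place W and Q the same way about S: W = S + 11.6·n = (31.95, 5.661), Q = S − 11.6·n = (27.56, -17.12). Then |RW| = |W − R| = 32.44.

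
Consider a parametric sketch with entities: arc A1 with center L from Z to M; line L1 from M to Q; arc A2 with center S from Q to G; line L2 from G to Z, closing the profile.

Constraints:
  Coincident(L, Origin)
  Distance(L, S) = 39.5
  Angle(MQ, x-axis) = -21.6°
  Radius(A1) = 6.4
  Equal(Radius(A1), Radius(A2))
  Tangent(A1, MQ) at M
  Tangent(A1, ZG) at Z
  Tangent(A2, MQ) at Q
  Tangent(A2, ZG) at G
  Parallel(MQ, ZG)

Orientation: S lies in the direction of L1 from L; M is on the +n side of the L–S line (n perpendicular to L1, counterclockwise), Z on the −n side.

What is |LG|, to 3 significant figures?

40.0

The slot axis is L1's direction at -21.6°, so u = (cos -21.6°, sin -21.6°) = (0.930, -0.368) and n = (−sin -21.6°, cos -21.6°) = (0.368, 0.930). L is at the origin and S lies 39.5 along u from L, so S = 39.5·u = (36.7, -14.5). Tangency of A1 to both parallel lines with radius 6.4 puts M and Z at L ± 6.4·n: M = (2.36, 5.95), Z = (-2.36, -5.95). Equal radii place Q and G the same way about S: Q = S + 6.4·n = (39.1, -8.59), G = S − 6.4·n = (34.4, -20.5). Then |LG| = |G − L| = 40.0.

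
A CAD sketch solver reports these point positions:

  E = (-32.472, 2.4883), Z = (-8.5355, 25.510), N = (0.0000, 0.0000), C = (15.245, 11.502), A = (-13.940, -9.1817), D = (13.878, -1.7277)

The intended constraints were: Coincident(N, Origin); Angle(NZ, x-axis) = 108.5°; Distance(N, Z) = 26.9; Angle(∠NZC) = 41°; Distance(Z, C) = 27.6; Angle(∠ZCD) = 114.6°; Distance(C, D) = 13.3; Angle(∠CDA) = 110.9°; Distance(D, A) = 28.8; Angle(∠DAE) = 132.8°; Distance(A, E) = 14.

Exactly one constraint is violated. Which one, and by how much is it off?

Distance(A, E) = 14 — off by 7.90.

N = (0.00, 0.00) ✓; NZ at 108.5° ✓; |NZ| = 26.90 ✓; ∠NZC = 41.00° ✓; |ZC| = 27.60 ✓; ∠ZCD = 114.6° ✓; |CD| = 13.30 ✓; ∠CDA = 110.9° ✓; |DA| = 28.80 ✓; ∠DAE = 132.8° ✓; |AE| = 21.90 ✗.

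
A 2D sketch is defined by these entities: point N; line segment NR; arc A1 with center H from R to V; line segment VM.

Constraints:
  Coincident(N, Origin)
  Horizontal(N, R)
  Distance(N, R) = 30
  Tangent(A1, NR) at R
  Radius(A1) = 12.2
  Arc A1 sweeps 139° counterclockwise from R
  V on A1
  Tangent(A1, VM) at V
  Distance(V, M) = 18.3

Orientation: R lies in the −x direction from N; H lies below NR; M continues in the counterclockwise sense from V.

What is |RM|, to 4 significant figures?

33.91

On A1, R sits at bearing 90° from H; a 139° counterclockwise sweep puts V at bearing 229°, so V = H + 12.2·(cos 229°, sin 229°) = (-38.00, -21.41). A1 meets VM tangentially, so HV is at right angles to VM, so VM runs along (−sin 229°, cos 229°); with |VM| = 18.3, M = (-24.19, -33.41). Then |RM| = |M − R| = 33.91.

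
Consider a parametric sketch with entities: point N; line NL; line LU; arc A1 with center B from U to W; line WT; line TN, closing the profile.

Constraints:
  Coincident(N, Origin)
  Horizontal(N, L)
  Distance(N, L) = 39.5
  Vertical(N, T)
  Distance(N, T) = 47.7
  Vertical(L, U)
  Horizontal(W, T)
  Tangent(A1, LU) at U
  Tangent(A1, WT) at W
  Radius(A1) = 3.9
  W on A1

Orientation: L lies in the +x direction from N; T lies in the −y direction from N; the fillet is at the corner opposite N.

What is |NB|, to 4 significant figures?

56.44

N is at the origin; NL is horizontal with |NL| = 39.5 and L on the +x side, so L = (39.50, 0.000). NT is vertical with |NT| = 47.7 and T on the −y side, so T = (0.000, -47.70). The virtual corner opposite N is at (39.50, -47.70). A1 meets LU tangentially, so BU is at right angles to LU and since A1 is tangent to WT there, BW ⟂ WT, with radius 3.9, so the center B sits 3.9 in from both sides at B = (35.60, -43.80). Then |NB| = |B − N| = 56.44.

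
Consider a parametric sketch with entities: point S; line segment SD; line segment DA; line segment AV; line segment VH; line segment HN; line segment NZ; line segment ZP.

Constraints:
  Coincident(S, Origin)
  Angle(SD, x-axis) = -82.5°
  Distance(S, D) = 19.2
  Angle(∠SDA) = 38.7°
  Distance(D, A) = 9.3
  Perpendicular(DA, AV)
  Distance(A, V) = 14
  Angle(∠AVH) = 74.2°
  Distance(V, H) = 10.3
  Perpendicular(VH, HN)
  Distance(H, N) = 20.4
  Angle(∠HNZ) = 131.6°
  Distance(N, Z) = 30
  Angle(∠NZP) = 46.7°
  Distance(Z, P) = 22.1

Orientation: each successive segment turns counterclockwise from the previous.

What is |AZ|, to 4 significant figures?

31.23

The perpendicularity gives HN at right angles to VH, so HN runs at -15.40°; with |HN| = 20.4, N = (12.28, -19.18). ∠HNZ = 131.6° gives NZ at 33.00° from the x-axis; with |NZ| = 30.0, Z = (37.44, -2.837). Then |AZ| = |Z − A| = 31.23.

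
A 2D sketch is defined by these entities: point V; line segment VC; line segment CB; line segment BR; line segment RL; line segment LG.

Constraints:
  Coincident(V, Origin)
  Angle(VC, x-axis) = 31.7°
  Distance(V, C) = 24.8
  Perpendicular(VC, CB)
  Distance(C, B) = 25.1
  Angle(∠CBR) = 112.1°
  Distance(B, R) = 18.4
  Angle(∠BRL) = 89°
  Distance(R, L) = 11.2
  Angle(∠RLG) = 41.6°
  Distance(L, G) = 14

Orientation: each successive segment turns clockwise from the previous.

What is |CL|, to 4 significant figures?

30.16

∠CBR = 112.1° gives BR at -126.2° from the x-axis; with |BR| = 18.4, R = (23.42, -23.17). ∠BRL = 89.0° gives RL at 142.8° from the x-axis; with |RL| = 11.2, L = (14.50, -16.40). Then |CL| = |L − C| = 30.16.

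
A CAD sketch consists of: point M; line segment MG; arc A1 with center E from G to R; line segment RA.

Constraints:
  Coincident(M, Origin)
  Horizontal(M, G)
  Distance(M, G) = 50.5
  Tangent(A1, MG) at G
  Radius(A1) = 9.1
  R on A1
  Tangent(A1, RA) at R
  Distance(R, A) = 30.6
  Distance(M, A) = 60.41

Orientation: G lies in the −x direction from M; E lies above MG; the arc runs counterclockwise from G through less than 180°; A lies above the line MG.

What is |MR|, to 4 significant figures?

42.67

M is at the origin; M and G share the same y with |MG| = 50.5 and G on the −x side, so G = (-50.50, 0.000). The tangent condition forces EG to be normal to MG, so E = G + (0, 9.1) = (-50.50, 9.100). Since ER ⟂ RA (tangency), |EA| = √(9.1² + 30.6²) = 31.92 regardless of where R sits on A1. So A lies on both circle(M, 60.41) and circle(E, 31.92); the above-MG intersection is A = (-44.81, 40.51). R is the foot of the tangent from A: R = (-41.45, 10.10).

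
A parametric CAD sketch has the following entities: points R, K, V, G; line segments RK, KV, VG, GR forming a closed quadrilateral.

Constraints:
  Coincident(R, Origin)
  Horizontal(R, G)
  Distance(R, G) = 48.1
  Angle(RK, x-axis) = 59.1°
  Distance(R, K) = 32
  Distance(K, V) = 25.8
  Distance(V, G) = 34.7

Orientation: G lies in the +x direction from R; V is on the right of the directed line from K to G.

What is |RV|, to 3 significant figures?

13.6

R is at the origin; RG is horizontal with |RG| = 48.1 and G in +x, so G = (48.1, 0). RK runs at 59.1° with |RK| = 32.0, so K = (16.4, 27.5). V is determined by |KV| = 25.8 and |VG| = 34.7 together: it lies at the intersection of circle(K, 25.8) and circle(G, 34.7). With |KG| = 41.9, the foot of the radical line on KG is 14.5 from K and the perpendicular offset is √(25.8² − 14.5²) = 21.3. Taking the right-of-KG solution: V = (13.4, 1.83).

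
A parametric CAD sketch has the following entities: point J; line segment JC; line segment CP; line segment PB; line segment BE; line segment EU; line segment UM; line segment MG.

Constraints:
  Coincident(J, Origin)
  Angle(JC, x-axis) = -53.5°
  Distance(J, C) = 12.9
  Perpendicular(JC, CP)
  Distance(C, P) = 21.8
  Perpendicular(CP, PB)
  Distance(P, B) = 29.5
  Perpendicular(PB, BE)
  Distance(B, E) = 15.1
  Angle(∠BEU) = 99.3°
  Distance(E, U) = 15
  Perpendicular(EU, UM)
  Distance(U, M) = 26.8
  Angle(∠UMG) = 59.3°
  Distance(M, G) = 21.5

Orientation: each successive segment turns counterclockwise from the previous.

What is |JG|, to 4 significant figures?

28.79

EU ⟂ UM, so UM runs at 27.20°; with |UM| = 26.8, M = (26.20, 16.24). ∠UMG = 59.3° gives MG at 147.9° from the x-axis; with |MG| = 21.5, G = (7.991, 27.66). Then |JG| = |G − J| = 28.79.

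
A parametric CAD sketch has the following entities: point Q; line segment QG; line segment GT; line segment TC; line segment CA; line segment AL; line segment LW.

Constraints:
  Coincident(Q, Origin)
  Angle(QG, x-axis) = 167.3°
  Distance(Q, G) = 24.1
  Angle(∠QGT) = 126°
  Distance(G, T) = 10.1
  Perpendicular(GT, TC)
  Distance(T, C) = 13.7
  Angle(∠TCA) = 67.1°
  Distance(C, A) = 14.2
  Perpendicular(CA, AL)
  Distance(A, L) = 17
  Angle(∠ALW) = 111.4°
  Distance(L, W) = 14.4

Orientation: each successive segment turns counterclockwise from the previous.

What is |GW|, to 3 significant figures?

19.4

The perpendicularity gives AL at right angles to CA, so AL runs at 154°; with |AL| = 17.0, L = (-31.2, 8.52). ∠ALW = 111.4° gives LW at -137° from the x-axis; with |LW| = 14.4, W = (-41.7, -1.26). Then |GW| = |W − G| = 19.4.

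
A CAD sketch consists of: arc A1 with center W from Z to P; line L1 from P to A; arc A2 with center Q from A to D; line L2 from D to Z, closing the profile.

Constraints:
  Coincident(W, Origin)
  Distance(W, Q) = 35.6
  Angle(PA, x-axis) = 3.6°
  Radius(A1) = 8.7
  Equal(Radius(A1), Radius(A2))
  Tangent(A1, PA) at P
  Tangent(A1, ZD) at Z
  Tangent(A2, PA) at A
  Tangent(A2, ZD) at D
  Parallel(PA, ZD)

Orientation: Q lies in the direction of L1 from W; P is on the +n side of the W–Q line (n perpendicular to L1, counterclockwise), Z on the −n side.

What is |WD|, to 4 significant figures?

36.65

Tangency of A1 to both parallel lines with radius 8.7 puts P and Z at W ± 8.7·n: P = (-0.5463, 8.683), Z = (0.5463, -8.683). Equal radii place A and D the same way about Q: A = Q + 8.7·n = (34.98, 10.92), D = Q − 8.7·n = (36.08, -6.447). Then |WD| = |D − W| = 36.65.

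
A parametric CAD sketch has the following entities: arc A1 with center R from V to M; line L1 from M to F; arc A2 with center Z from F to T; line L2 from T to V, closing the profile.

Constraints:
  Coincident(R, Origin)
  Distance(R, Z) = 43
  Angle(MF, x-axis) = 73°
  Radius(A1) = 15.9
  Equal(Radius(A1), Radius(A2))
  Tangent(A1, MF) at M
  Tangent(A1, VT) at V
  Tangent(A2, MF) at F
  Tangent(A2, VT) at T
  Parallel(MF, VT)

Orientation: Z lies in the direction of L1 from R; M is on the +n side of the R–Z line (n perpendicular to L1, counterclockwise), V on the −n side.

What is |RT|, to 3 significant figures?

45.8

The slot axis is L1's direction at 73.0°, so u = (cos 73.0°, sin 73.0°) = (0.292, 0.956) and n = (−sin 73.0°, cos 73.0°) = (-0.956, 0.292). R is at the origin and Z lies 43.0 along u from R, so Z = 43.0·u = (12.6, 41.1). Tangency of A1 to both parallel lines with radius 15.9 puts M and V at R ± 15.9·n: M = (-15.2, 4.65), V = (15.2, -4.65). Equal radii place F and T the same way about Z: F = Z + 15.9·n = (-2.63, 45.8), T = Z − 15.9·n = (27.8, 36.5). Then |RT| = |T − R| = 45.8.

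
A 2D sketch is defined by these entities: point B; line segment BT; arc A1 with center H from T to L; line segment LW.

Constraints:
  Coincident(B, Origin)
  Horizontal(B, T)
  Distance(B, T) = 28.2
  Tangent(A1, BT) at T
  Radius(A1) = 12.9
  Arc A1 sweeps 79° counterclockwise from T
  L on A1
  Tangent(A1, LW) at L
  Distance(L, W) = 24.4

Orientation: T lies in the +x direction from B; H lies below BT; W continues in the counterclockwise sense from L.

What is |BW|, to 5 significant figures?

36.071

B is at the origin; BT is horizontal with |BT| = 28.2 and T on the +x side, so T = (28.200, 0.0000). The tangent condition forces HT to be normal to BT, so H = T + (0, -12.9) = (28.200, -12.900). On A1, T sits at bearing 90° from H; a 79° counterclockwise sweep puts L at bearing 169°, so L = H + 12.9·(cos 169°, sin 169°) = (15.537, -10.439). The tangent condition forces HL to be normal to LW, so LW runs along (−sin 169°, cos 169°); with |LW| = 24.4, W = (10.881, -34.390). Then |BW| = |W − B| = 36.071.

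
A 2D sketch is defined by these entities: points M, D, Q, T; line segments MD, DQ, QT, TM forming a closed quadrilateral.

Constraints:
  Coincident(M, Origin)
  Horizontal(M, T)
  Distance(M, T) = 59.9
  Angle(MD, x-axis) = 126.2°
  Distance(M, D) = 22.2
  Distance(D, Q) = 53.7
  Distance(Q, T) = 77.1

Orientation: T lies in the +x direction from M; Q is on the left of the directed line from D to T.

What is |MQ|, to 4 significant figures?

65.13

M is at the origin; M and T share the same y with |MT| = 59.9 and T in +x, so T = (59.9, 0). MD runs at 126.2° with |MD| = 22.2, so D = (-13.11, 17.91). Q is determined by |DQ| = 53.7 and |QT| = 77.1 together: it lies at the intersection of circle(D, 53.7) and circle(T, 77.1). With |DT| = 75.18, the foot of the radical line on DT is 17.23 from D and the perpendicular offset is √(53.7² − 17.23²) = 50.86. Taking the left-of-DT solution: Q = (15.74, 63.20).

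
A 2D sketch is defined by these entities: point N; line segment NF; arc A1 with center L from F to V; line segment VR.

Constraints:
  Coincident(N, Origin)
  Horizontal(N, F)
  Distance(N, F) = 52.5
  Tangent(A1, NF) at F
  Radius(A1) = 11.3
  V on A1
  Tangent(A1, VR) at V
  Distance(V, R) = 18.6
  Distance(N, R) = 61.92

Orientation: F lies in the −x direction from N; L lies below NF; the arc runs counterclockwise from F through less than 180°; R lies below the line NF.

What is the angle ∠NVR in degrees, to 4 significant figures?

73.84°

Checks: |LF| = 11.30 ✓; |LV| = 11.30 ✓; ∠(LV, VR) = 90.00° ✓; |VR| = 18.60 ✓; |NR| = 61.92 ✓.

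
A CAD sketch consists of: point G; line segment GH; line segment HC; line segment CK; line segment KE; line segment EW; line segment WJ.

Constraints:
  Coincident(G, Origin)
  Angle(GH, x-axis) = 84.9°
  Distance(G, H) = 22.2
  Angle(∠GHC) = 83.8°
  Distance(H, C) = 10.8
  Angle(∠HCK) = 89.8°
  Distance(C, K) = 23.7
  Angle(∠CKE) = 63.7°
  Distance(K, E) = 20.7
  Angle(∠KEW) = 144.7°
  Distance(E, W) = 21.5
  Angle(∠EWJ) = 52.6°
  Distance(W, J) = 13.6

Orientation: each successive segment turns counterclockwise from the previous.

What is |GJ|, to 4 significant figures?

25.35

G is at the origin; GH runs at 84.9° with length 22.2, so H = (1.973, 22.11). ∠GHC = 83.8° gives HC at -178.9° from the x-axis; with |HC| = 10.8, C = (-8.825, 21.90). ∠HCK = 89.8° gives CK at -88.70° from the x-axis; with |CK| = 23.7, K = (-8.287, -1.789). ∠CKE = 63.7° gives KE at 27.60° from the x-axis; with |KE| = 20.7, E = (10.06, 7.801). ∠KEW = 144.7° gives EW at 62.90° from the x-axis; with |EW| = 21.5, W = (19.85, 26.94). ∠EWJ = 52.6° gives WJ at -169.7° from the x-axis; with |WJ| = 13.6, J = (6.471, 24.51). Then |GJ| = |J − G| = 25.35.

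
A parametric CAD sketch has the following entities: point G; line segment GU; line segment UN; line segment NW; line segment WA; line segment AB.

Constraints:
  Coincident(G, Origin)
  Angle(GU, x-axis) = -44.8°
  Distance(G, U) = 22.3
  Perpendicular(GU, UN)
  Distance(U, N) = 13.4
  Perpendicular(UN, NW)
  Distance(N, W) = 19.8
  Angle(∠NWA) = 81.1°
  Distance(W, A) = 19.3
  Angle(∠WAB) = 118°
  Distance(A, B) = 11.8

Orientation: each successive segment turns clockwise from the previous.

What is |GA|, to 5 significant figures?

7.8878

UN is perpendicular to NW, so NW runs at 135.20°; with |NW| = 19.8, W = (-7.6682, -11.270). ∠NWA = 81.1° gives WA at 36.300° from the x-axis; with |WA| = 19.3, A = (7.8862, 0.15602). Then |GA| = |A − G| = 7.8878.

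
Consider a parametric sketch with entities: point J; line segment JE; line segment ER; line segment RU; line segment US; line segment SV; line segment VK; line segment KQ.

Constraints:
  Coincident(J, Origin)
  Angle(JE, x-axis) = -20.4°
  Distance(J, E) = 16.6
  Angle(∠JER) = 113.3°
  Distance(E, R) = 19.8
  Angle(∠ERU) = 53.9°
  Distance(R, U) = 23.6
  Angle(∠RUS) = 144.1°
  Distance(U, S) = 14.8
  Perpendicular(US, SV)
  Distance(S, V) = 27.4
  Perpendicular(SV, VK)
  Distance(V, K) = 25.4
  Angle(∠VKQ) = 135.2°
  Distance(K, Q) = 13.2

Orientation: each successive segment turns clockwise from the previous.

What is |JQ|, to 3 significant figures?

32.4

SV is perpendicular to VK, so VK runs at -69.1°; with |VK| = 25.4, K = (26.2, -12.8). ∠VKQ = 135.2° gives KQ at -114° from the x-axis; with |KQ| = 13.2, Q = (20.8, -24.8). Then |JQ| = |Q − J| = 32.4.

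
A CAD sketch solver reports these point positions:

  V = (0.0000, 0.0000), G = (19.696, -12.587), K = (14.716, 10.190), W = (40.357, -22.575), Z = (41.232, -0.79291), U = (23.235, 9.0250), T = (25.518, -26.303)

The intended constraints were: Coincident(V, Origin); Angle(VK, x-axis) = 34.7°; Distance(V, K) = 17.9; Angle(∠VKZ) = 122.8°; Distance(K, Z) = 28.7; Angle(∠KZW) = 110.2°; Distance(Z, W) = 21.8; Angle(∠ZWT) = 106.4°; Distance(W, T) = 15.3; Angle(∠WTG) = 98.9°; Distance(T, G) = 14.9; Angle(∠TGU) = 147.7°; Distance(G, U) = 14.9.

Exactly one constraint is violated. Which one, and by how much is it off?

Distance(G, U) = 14.9 — off by 7.00.

V = (0.00, 0.00) ✓; VK at 34.70° ✓; |VK| = 17.90 ✓; ∠VKZ = 122.8° ✓; |KZ| = 28.70 ✓; ∠KZW = 110.2° ✓; |ZW| = 21.80 ✓; ∠ZWT = 106.4° ✓; |WT| = 15.30 ✓; ∠WTG = 98.90° ✓; |TG| = 14.90 ✓; ∠TGU = 147.7° ✓; |GU| = 21.90 ✗.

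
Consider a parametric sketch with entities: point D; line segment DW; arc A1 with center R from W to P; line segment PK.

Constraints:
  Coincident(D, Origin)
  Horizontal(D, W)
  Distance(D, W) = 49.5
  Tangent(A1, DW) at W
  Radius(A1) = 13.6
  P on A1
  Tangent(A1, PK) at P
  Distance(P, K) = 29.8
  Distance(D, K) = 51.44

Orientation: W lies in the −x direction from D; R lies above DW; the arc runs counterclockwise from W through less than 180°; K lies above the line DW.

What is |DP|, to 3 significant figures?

37.8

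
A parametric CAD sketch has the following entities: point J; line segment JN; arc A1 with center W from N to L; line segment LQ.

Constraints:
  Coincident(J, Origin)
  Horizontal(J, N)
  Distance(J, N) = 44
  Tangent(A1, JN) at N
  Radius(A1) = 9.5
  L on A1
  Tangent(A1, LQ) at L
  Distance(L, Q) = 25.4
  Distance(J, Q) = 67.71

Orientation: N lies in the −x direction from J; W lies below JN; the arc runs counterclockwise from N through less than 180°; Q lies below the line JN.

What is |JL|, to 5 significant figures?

53.601

J is at the origin; J and N share the same y with |JN| = 44.0 and N on the −x side, so N = (-44.000, 0.0000). Tangency of A1 to JN means the radius WN is perpendicular to JN, so W = N + (0, -9.5) = (-44.000, -9.5000). Since WL ⟂ LQ (tangency), |WQ| = √(9.5² + 25.4²) = 27.118 regardless of where L sits on A1. So Q lies on both circle(J, 67.71) and circle(W, 27.118); the below-JN intersection is Q = (-59.986, -31.406). L is the foot of the tangent from Q: L = (-53.149, -6.9430).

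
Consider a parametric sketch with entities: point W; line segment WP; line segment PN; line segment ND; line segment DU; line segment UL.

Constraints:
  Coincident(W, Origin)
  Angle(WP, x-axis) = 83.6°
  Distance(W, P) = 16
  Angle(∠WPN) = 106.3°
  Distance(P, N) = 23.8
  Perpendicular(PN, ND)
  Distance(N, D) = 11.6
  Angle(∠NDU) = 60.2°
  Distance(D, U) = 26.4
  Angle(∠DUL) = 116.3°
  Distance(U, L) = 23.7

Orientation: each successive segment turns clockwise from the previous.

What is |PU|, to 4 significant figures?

1.762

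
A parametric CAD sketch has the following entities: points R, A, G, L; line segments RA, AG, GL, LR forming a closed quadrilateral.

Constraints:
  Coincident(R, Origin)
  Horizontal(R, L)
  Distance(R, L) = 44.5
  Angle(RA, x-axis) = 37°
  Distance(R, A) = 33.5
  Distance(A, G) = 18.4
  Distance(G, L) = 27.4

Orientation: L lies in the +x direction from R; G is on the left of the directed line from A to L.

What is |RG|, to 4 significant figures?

51.55

Checks: |AG| = 18.40 ✓; |GL| = 27.40 ✓.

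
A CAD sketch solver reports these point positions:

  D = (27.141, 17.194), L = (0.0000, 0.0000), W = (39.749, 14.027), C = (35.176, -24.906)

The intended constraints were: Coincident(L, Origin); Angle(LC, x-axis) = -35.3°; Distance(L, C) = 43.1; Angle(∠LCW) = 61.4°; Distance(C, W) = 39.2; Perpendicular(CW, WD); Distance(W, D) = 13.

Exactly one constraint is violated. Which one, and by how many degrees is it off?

Perpendicular(CW, WD) — off by 7.40°.

L = (0.00, 0.00) ✓; LC at -35.30° ✓; |LC| = 43.10 ✓; ∠LCW = 61.40° ✓; |CW| = 39.20 ✓; ∠(CW, WD) = 82.60° ✗; |WD| = 13.00 ✓.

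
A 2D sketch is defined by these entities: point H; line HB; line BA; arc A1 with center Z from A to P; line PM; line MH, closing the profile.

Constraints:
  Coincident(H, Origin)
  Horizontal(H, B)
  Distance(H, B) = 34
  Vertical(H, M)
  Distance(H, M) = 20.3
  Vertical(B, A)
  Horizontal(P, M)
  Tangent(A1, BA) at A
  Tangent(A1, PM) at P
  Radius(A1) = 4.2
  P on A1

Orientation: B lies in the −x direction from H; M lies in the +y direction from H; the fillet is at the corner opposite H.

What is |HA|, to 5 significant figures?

37.619

The virtual corner opposite H is at (-34.000, 20.300). Tangency of A1 to BA means the radius ZA is perpendicular to BA and the tangent condition forces ZP to be normal to PM, with radius 4.2, so the center Z sits 4.2 in from both sides at Z = (-29.800, 16.100). That places the tangent points at A = (-34.000, 16.100) on BA and P = (-29.800, 20.300) on PM. Then |HA| = |A − H| = 37.619.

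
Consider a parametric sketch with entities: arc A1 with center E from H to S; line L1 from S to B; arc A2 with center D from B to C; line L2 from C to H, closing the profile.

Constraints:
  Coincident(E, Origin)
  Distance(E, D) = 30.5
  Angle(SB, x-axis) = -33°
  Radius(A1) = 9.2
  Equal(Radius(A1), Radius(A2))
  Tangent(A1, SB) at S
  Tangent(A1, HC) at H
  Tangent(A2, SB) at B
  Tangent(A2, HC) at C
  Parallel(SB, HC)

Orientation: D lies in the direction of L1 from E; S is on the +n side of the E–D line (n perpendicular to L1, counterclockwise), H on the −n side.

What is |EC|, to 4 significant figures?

31.86

The slot axis is L1's direction at -33.0°, so u = (cos -33.0°, sin -33.0°) = (0.8387, -0.5446) and n = (−sin -33.0°, cos -33.0°) = (0.5446, 0.8387). E is at the origin and D lies 30.5 along u from E, so D = 30.5·u = (25.58, -16.61). Tangency of A1 to both parallel lines with radius 9.2 puts S and H at E ± 9.2·n: S = (5.011, 7.716), H = (-5.011, -7.716). Equal radii place B and C the same way about D: B = D + 9.2·n = (30.59, -8.896), C = D − 9.2·n = (20.57, -24.33). Then |EC| = |C − E| = 31.86.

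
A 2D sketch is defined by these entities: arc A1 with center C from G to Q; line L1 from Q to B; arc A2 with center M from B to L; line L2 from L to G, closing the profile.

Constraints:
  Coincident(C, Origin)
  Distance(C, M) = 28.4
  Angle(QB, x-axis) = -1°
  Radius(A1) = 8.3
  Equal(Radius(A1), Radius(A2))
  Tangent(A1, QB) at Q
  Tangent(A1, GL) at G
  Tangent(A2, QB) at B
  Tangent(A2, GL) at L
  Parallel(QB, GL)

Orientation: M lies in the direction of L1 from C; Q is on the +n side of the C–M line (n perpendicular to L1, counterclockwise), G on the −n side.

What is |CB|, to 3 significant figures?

29.6

The slot axis is L1's direction at -1.0°, so u = (cos -1.0°, sin -1.0°) = (1.00, -0.0175) and n = (−sin -1.0°, cos -1.0°) = (0.0175, 1.00). C is at the origin and M lies 28.4 along u from C, so M = 28.4·u = (28.4, -0.496). Tangency of A1 to both parallel lines with radius 8.3 puts Q and G at C ± 8.3·n: Q = (0.145, 8.30), G = (-0.145, -8.30). Equal radii place B and L the same way about M: B = M + 8.3·n = (28.5, 7.80), L = M − 8.3·n = (28.3, -8.79). Then |CB| = |B − C| = 29.6.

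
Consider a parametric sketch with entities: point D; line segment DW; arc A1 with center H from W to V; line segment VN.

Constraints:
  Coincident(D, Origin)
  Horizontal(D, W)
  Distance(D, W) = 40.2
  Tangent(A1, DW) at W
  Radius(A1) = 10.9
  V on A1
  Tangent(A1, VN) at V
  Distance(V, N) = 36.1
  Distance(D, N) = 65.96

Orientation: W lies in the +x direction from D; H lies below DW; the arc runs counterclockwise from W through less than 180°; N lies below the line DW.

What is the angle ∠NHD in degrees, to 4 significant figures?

112.3°

D is at the origin; DW is horizontal with |DW| = 40.2 and W on the +x side, so W = (40.20, 0.000). Tangency of A1 to DW means the radius HW is perpendicular to DW, so H = W + (0, -10.9) = (40.20, -10.90). Since HV ⟂ VN (tangency), |HN| = √(10.9² + 36.1²) = 37.71 regardless of where V sits on A1. So N lies on both circle(D, 65.96) and circle(H, 37.71); the below-DW intersection is N = (44.90, -48.32). V is the foot of the tangent from N: V = (30.24, -15.33).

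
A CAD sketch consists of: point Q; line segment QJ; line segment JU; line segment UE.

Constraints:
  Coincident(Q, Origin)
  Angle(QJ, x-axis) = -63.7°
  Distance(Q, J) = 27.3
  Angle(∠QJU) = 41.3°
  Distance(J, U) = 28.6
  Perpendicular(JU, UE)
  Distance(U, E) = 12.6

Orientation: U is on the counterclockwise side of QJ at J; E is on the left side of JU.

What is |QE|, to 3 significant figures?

9.74

∠QJU = 41.3°, so JU runs at -63.7° + (180° − 41.3°) = 75.0° from the x-axis; with |JU| = 28.6, U = J + 28.6·(cos 75.0°, sin 75.0°) = (19.5, 3.15). JU ⟂ UE; with |UE| = 12.6 on the left of JU, E = U + 12.6·(-0.966, 0.259) = (7.33, 6.41). Then |QE| = |E − Q| = 9.74.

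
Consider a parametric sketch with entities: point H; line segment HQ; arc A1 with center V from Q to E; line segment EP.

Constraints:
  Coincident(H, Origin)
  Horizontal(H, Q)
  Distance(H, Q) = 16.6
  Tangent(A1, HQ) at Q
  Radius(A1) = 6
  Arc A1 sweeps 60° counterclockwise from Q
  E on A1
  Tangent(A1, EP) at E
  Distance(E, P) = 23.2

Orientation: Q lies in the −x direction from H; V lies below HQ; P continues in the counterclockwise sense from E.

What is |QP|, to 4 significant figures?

28.55

H is at the origin; H and Q share the same y with |HQ| = 16.6 and Q on the −x side, so Q = (-16.60, 0.000). A1 meets HQ tangentially, so VQ is at right angles to HQ, so V = Q + (0, -6) = (-16.60, -6.000). On A1, Q sits at bearing 90° from V; a 60° counterclockwise sweep puts E at bearing 150°, so E = V + 6.0·(cos 150°, sin 150°) = (-21.80, -3.000). A1 meets EP tangentially, so VE is at right angles to EP, so EP runs along (−sin 150°, cos 150°); with |EP| = 23.2, P = (-33.40, -23.09). Then |QP| = |P − Q| = 28.55.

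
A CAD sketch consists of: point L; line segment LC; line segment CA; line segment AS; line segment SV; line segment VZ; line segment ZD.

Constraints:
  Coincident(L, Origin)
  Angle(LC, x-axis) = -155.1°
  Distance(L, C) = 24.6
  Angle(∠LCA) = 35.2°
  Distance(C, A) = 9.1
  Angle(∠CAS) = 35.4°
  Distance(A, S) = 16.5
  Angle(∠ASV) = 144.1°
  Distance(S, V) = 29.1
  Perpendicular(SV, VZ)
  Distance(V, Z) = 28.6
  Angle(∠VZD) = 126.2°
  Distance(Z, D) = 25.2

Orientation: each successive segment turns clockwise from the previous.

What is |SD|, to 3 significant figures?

44.4

L is at the origin; LC runs at -155.1° with length 24.6, so C = (-22.3, -10.4). ∠LCA = 35.2° gives CA at 60.1° from the x-axis; with |CA| = 9.1, A = (-17.8, -2.47). ∠CAS = 35.4° gives AS at -84.5° from the x-axis; with |AS| = 16.5, S = (-16.2, -18.9). ∠ASV = 144.1° gives SV at -120° from the x-axis; with |SV| = 29.1, V = (-30.9, -44.0). The perpendicularity gives VZ at right angles to SV, so VZ runs at 150°; with |VZ| = 28.6, Z = (-55.6, -29.5). ∠VZD = 126.2° gives ZD at 95.8° from the x-axis; with |ZD| = 25.2, D = (-58.1, -4.45). Then |SD| = |D − S| = 44.4.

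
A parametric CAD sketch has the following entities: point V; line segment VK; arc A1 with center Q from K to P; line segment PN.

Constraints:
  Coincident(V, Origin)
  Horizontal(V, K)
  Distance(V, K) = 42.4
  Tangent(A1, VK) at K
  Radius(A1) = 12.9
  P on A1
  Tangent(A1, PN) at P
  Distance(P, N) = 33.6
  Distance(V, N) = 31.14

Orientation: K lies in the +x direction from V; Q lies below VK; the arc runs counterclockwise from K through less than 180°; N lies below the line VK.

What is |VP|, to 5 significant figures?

33.063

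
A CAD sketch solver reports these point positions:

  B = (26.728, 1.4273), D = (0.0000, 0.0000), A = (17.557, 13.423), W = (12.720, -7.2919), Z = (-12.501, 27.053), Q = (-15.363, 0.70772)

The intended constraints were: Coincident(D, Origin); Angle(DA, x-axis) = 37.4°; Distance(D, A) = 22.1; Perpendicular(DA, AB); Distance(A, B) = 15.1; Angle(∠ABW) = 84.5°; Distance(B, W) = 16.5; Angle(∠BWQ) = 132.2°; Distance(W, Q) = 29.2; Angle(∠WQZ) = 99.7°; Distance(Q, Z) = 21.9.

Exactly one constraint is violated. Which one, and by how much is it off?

Distance(Q, Z) = 21.9 — off by 4.60.

D = (0.00, 0.00) ✓; DA at 37.40° ✓; |DA| = 22.10 ✓; ∠(DA, AB) = 90.00° ✓; |AB| = 15.10 ✓; ∠ABW = 84.50° ✓; |BW| = 16.50 ✓; ∠BWQ = 132.2° ✓; |WQ| = 29.20 ✓; ∠WQZ = 99.70° ✓; |QZ| = 26.50 ✗.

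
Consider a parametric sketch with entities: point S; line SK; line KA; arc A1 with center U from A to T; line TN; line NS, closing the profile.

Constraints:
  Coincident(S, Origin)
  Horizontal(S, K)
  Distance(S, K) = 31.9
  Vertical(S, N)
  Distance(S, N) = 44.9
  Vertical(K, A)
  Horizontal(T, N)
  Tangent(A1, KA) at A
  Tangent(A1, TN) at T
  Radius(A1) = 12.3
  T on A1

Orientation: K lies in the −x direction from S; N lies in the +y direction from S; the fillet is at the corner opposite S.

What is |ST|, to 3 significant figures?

49.0

The virtual corner opposite S is at (-31.9, 44.9). The tangent condition forces UA to be normal to KA and A1 meets TN tangentially, so UT is at right angles to TN, with radius 12.3, so the center U sits 12.3 in from both sides at U = (-19.6, 32.6). That places the tangent points at A = (-31.9, 32.6) on KA and T = (-19.6, 44.9) on TN. Then |ST| = |T − S| = 49.0.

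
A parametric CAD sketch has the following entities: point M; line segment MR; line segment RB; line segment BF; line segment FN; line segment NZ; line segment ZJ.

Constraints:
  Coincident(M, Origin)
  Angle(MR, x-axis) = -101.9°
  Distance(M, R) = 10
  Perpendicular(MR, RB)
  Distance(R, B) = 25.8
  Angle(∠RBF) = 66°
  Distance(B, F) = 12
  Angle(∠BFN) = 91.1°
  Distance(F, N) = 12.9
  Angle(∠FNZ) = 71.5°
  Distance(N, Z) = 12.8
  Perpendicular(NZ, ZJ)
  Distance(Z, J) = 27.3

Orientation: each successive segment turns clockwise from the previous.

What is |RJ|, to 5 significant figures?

40.615

∠FNZ = 71.5° gives NZ at -143.30° from the x-axis; with |NZ| = 12.8, Z = (-19.941, -9.7563). NZ ⟂ ZJ, so ZJ runs at 126.70°; with |ZJ| = 27.3, J = (-36.256, 12.132). Then |RJ| = |J − R| = 40.615.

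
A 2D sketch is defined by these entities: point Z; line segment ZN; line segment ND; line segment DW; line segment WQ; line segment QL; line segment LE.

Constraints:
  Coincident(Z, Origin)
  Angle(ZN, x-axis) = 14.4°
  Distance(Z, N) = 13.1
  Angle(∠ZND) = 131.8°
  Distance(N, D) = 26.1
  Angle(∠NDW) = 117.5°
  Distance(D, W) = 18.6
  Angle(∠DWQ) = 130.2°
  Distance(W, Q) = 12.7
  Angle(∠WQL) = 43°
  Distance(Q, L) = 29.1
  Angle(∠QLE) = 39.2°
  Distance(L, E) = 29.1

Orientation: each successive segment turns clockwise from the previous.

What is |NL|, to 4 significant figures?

19.61

Z is at the origin; ZN runs at 14.4° with length 13.1, so N = (12.69, 3.258). ∠ZND = 131.8° gives ND at -33.80° from the x-axis; with |ND| = 26.1, D = (34.38, -11.26). ∠NDW = 117.5° gives DW at -96.30° from the x-axis; with |DW| = 18.6, W = (32.34, -29.75). ∠DWQ = 130.2° gives WQ at -146.1° from the x-axis; with |WQ| = 12.7, Q = (21.79, -36.83). ∠WQL = 43.0° gives QL at 76.90° from the x-axis; with |QL| = 29.1, L = (28.39, -8.490). Then |NL| = |L − N| = 19.61.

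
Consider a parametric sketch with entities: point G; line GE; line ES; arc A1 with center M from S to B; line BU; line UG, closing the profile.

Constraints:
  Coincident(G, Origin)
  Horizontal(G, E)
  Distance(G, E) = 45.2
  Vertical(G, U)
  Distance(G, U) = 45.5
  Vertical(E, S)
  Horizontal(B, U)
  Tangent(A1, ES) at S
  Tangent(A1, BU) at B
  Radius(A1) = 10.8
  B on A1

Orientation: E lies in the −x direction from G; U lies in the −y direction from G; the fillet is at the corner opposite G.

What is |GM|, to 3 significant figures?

48.9

G is at the origin; G and E share the same y with |GE| = 45.2 and E on the −x side, so E = (-45.2, 0.00). G and U share the same x with |GU| = 45.5 and U on the −y side, so U = (0.00, -45.5). The virtual corner opposite G is at (-45.2, -45.5). The tangent condition forces MS to be normal to ES and since A1 is tangent to BU there, MB ⟂ BU, with radius 10.8, so the center M sits 10.8 in from both sides at M = (-34.4, -34.7). Then |GM| = |M − G| = 48.9.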